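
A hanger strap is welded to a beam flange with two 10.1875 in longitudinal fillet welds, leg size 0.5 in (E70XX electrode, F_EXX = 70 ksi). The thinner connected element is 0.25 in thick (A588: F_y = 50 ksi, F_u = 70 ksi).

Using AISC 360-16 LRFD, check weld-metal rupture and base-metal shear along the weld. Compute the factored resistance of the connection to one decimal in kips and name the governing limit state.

152.8 kips (base-metal shear governs)

Weld metal: throat = 0.707×0.5 = 0.3535 in, L = 2×10.1875 = 20.375 in. φR_n = 0.75 × 0.6 × 70 × 0.3535 × 20.375 = 226.9 kips.
Base metal shear (0.25 in plate): yield φR_n = 1.0×0.6×50×0.25×20.375 = 152.8 kips; rupture φR_n = 0.75×0.6×70×0.25×20.375 = 160.5 kips; take 152.8 kips (yield).
Governing: min(226.9, 152.8) = 152.8 kips → base-metal shear.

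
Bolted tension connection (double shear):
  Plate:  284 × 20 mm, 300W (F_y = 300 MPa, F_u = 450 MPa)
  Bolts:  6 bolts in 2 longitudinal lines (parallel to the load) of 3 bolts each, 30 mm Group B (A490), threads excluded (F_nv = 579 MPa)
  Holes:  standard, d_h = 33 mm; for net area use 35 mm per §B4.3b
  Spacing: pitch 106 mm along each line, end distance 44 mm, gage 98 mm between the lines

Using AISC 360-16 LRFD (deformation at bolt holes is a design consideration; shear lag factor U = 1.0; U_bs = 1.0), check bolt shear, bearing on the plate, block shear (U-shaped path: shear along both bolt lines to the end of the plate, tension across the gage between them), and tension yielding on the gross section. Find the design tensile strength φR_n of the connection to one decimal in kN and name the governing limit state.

1533.6 kN (gross-section yield governs)

Bolt shear: A_b = π(30)²/4 = 706.86 mm². φR_n = 0.75 × 579 × 706.86 × 6 × 2 = 3683.4 kN.
Bearing (20 mm plate, F_u = 450 MPa): end bolts L_c = 44 − 33/2 = 27.5, R_n = min(1.2×27.5×20×450, 2.4×30×20×450) = 297 kN/bolt; interior L_c = 106 − 33 = 73, R_n = 648 kN/bolt. φR_n = 0.75 × (2×297 + 4×648) = 2389.5 kN.
Block shear: shear path 2×[44+2×106] = 2×256 mm, A_gv = 10240, A_nv = 2×(256 − 2.5×35)×20 = 6740 mm²; tension across gage: (98 − 1×35)×20 = 1260 mm². R_n = min(0.6×450×6740, 0.6×300×10240) + 1.0×450×1260 = min(1819.8, 1843.2) + 567 = 2386.8 kN. φR_n = 0.75 × 2386.8 = 1790.1 kN.
Tension yield (gross): A_g = 284×20 = 5680 mm². φR_n = 0.90 × 300 × 5680 = 1533.6 kN.
Governing: min(3683.4, 2389.5, 1790.1, 1533.6) = 1533.6 kN → gross-section yield.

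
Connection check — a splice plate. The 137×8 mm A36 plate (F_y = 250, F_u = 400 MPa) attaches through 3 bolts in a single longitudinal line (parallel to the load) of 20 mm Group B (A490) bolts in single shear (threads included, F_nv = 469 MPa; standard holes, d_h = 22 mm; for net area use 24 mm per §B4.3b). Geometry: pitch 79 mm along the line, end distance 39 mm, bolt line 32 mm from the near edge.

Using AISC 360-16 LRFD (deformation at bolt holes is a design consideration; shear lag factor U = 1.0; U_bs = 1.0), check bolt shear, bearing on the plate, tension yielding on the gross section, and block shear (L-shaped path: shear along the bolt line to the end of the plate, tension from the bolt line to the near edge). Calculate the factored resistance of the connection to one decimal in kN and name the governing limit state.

225.3 kN (block shear governs)

Bolt shear: A_b = π(20)²/4 = 314.16 mm². φR_n = 0.75 × 469 × 314.16 × 3 × 1 = 331.5 kN.
Bearing (8 mm plate, F_u = 400 MPa): end bolts L_c = 39 − 22/2 = 28, R_n = min(1.2×28×8×400, 2.4×20×8×400) = 107.52 kN/bolt; interior L_c = 79 − 22 = 57, R_n = 153.6 kN/bolt. φR_n = 0.75 × (1×107.52 + 2×153.6) = 311.0 kN.
Tension yield (gross): A_g = 137×8 = 1096 mm². φR_n = 0.90 × 250 × 1096 = 246.6 kN.
Block shear: shear path 1×[39+2×79] = 1×197 mm, A_gv = 1576, A_nv = 1×(197 − 2.5×24)×8 = 1096 mm²; tension to near edge: (32 − 0.5×24)×8 = 160 mm². R_n = min(0.6×400×1096, 0.6×250×1576) + 1.0×400×160 = min(263.04, 236.4) + 64 = 300.4 kN. φR_n = 0.75 × 300.4 = 225.3 kN.
Governing: min(331.5, 311.0, 246.6, 225.3) = 225.3 kN → block shear.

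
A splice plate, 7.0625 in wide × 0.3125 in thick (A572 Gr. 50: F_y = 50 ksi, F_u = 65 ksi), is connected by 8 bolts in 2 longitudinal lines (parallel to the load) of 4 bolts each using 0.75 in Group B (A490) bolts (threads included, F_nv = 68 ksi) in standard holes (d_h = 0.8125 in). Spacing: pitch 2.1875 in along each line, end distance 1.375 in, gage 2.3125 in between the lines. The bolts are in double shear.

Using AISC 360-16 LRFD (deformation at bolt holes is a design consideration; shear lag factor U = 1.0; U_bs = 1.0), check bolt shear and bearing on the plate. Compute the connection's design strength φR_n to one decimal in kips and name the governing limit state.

Bolt shear: A_b = π(0.75)²/4 = 0.44179 in². φR_n = 0.75 × 68 × 0.44179 × 8 × 2 = 360.5 kips.
Bearing (0.3125 in plate, F_u = 65 ksi): end bolts L_c = 1.375 − 0.8125/2 = 0.96875, R_n = min(1.2×0.96875×0.3125×65, 2.4×0.75×0.3125×65) = 23.613 kips/bolt; interior L_c = 2.1875 − 0.8125 = 1.375, R_n = 33.516 kips/bolt. φR_n = 0.75 × (2×23.613 + 6×33.516) = 186.2 kips.
Governing: min(360.5, 186.2) = 186.2 kips → bearing.

186.2 kips (bearing governs)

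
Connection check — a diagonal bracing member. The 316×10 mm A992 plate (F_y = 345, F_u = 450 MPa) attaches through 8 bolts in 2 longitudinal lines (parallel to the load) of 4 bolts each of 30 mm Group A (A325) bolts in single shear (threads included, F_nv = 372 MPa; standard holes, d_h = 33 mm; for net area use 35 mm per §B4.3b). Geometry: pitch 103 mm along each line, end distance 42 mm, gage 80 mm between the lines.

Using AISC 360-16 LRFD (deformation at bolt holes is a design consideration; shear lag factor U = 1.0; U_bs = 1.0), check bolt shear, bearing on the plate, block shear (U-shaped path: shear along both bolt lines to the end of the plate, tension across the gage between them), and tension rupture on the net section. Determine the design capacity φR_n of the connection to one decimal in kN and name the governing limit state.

Bolt shear: A_b = π(30)²/4 = 706.86 mm². φR_n = 0.75 × 372 × 706.86 × 8 × 1 = 1577.7 kN.
Bearing (10 mm plate, F_u = 450 MPa): end bolts L_c = 42 − 33/2 = 25.5, R_n = min(1.2×25.5×10×450, 2.4×30×10×450) = 137.7 kN/bolt; interior L_c = 103 − 33 = 70, R_n = 324 kN/bolt. φR_n = 0.75 × (2×137.7 + 6×324) = 1664.6 kN.
Block shear: shear path 2×[42+3×103] = 2×351 mm, A_gv = 7020, A_nv = 2×(351 − 3.5×35)×10 = 4570 mm²; tension across gage: (80 − 1×35)×10 = 450 mm². R_n = min(0.6×450×4570, 0.6×345×7020) + 1.0×450×450 = min(1233.9, 1453.1) + 202.5 = 1436.4 kN. φR_n = 0.75 × 1436.4 = 1077.3 kN.
Tension rupture (net): A_n = (316 − 2×35)×10 = 2460 mm² (U = 1.0, A_e = A_n). φR_n = 0.75 × 450 × 2460 = 830.3 kN.
Governing: min(1577.7, 1664.6, 1077.3, 830.3) = 830.3 kN → net-section rupture.

830.3 kN (net-section rupture governs)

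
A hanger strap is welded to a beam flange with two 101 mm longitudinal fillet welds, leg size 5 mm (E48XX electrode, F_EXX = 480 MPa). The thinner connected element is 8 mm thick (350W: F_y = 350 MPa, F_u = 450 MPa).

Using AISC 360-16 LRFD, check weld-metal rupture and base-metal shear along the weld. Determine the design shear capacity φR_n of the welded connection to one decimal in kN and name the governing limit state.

154.2 kN (weld metal governs)

Weld metal: throat = 0.707×5 = 3.535 mm, L = 2×101 = 202 mm. φR_n = 0.75 × 0.6 × 480 × 3.535 × 202 = 154.2 kN.
Base metal shear (8 mm plate): yield φR_n = 1.0×0.6×350×8×202 = 339.4 kN; rupture φR_n = 0.75×0.6×450×8×202 = 327.2 kN; take 327.2 kN (rupture).
Governing: min(154.2, 327.2) = 154.2 kN → weld metal.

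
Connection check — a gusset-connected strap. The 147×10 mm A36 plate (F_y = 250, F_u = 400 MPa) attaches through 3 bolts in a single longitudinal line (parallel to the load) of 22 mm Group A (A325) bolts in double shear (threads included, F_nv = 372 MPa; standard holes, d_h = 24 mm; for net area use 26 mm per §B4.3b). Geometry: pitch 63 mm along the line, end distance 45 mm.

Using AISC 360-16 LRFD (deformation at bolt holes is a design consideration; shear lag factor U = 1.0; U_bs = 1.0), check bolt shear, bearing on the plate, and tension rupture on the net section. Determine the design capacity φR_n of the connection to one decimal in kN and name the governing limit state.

Bolt shear: A_b = π(22)²/4 = 380.13 mm². φR_n = 0.75 × 372 × 380.13 × 3 × 2 = 636.3 kN.
Bearing (10 mm plate, F_u = 400 MPa): end bolts L_c = 45 − 24/2 = 33, R_n = min(1.2×33×10×400, 2.4×22×10×400) = 158.4 kN/bolt; interior L_c = 63 − 24 = 39, R_n = 187.2 kN/bolt. φR_n = 0.75 × (1×158.4 + 2×187.2) = 399.6 kN.
Tension rupture (net): A_n = (147 − 1×26)×10 = 1210 mm² (U = 1.0, A_e = A_n). φR_n = 0.75 × 400 × 1210 = 363.0 kN.
Governing: min(636.3, 399.6, 363.0) = 363.0 kN → net-section rupture.

363.0 kN (net-section rupture governs)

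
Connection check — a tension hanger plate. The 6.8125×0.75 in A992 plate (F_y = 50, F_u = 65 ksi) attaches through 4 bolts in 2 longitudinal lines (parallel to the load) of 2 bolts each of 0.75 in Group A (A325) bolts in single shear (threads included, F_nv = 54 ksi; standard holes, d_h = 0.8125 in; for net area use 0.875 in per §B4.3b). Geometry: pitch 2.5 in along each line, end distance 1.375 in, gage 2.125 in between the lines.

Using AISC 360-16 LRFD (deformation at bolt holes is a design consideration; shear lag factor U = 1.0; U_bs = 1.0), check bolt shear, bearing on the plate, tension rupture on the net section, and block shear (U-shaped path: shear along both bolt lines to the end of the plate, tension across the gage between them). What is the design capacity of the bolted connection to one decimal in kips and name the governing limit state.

Bolt shear: A_b = π(0.75)²/4 = 0.44179 in². φR_n = 0.75 × 54 × 0.44179 × 4 × 1 = 71.6 kips.
Bearing (0.75 in plate, F_u = 65 ksi): end bolts L_c = 1.375 − 0.8125/2 = 0.96875, R_n = min(1.2×0.96875×0.75×65, 2.4×0.75×0.75×65) = 56.672 kips/bolt; interior L_c = 2.5 − 0.8125 = 1.6875, R_n = 87.75 kips/bolt. φR_n = 0.75 × (2×56.672 + 2×87.75) = 216.6 kips.
Tension rupture (net): A_n = (6.8125 − 2×0.875)×0.75 = 3.7969 in² (U = 1.0, A_e = A_n). φR_n = 0.75 × 65 × 3.7969 = 185.1 kips.
Block shear: shear path 2×[1.375+1×2.5] = 2×3.875 in, A_gv = 5.8125, A_nv = 2×(3.875 − 1.5×0.875)×0.75 = 3.8438 in²; tension across gage: (2.125 − 1×0.875)×0.75 = 0.9375 in². R_n = min(0.6×65×3.8438, 0.6×50×5.8125) + 1.0×65×0.9375 = min(149.91, 174.38) + 60.938 = 210.85 kips. φR_n = 0.75 × 210.85 = 158.1 kips.
Governing: min(71.6, 216.6, 185.1, 158.1) = 71.6 kips → bolt shear.

71.6 kips (bolt shear governs)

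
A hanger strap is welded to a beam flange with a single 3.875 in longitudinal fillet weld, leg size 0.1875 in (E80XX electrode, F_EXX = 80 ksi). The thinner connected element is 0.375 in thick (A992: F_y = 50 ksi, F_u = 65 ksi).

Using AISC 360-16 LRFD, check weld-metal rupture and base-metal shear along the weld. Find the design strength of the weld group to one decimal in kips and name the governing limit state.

18.5 kips (weld metal governs)

Weld metal: throat = 0.707×0.1875 = 0.13256 in, L = 3.875 in. φR_n = 0.75 × 0.6 × 80 × 0.13256 × 3.875 = 18.5 kips.
Base metal shear (0.375 in plate): yield φR_n = 1.0×0.6×50×0.375×3.875 = 43.6 kips; rupture φR_n = 0.75×0.6×65×0.375×3.875 = 42.5 kips; take 42.5 kips (rupture).
Governing: min(18.5, 42.5) = 18.5 kips → weld metal.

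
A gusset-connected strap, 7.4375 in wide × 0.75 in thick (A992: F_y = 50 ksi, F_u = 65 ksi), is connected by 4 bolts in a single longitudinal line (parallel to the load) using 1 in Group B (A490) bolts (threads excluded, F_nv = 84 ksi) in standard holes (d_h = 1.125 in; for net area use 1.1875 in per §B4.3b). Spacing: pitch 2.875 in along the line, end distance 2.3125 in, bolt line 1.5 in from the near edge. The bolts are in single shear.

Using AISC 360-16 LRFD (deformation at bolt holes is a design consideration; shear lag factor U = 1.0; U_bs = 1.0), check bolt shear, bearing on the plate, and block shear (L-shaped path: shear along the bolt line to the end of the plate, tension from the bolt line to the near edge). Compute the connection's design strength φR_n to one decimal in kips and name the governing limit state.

181.9 kips (block shear governs)

Bolt shear: A_b = π(1)²/4 = 0.7854 in². φR_n = 0.75 × 84 × 0.7854 × 4 × 1 = 197.9 kips.
Bearing (0.75 in plate, F_u = 65 ksi): end bolts L_c = 2.3125 − 1.125/2 = 1.75, R_n = min(1.2×1.75×0.75×65, 2.4×1×0.75×65) = 102.38 kips/bolt; interior L_c = 2.875 − 1.125 = 1.75, R_n = 102.38 kips/bolt. φR_n = 0.75 × (1×102.38 + 3×102.38) = 307.1 kips.
Block shear: shear path 1×[2.3125+3×2.875] = 1×10.9375 in, A_gv = 8.2031, A_nv = 1×(10.9375 − 3.5×1.1875)×0.75 = 5.0859 in²; tension to near edge: (1.5 − 0.5×1.1875)×0.75 = 0.67969 in². R_n = min(0.6×65×5.0859, 0.6×50×8.2031) + 1.0×65×0.67969 = min(198.35, 246.09) + 44.18 = 242.53 kips. φR_n = 0.75 × 242.53 = 181.9 kips.
Governing: min(197.9, 307.1, 181.9) = 181.9 kips → block shear.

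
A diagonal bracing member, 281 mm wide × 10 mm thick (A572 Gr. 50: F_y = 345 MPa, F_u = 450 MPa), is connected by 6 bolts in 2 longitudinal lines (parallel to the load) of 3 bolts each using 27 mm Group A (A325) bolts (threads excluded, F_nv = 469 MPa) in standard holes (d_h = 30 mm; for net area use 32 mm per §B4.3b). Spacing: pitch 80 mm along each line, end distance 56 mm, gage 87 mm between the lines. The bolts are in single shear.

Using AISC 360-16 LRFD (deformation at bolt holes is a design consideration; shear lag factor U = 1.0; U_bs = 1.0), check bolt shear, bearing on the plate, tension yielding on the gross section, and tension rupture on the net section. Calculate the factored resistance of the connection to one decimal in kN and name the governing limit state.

732.4 kN (net-section rupture governs)

Bolt shear: A_b = π(27)²/4 = 572.56 mm². φR_n = 0.75 × 469 × 572.56 × 6 × 1 = 1208.4 kN.
Bearing (10 mm plate, F_u = 450 MPa): end bolts L_c = 56 − 30/2 = 41, R_n = min(1.2×41×10×450, 2.4×27×10×450) = 221.4 kN/bolt; interior L_c = 80 − 30 = 50, R_n = 270 kN/bolt. φR_n = 0.75 × (2×221.4 + 4×270) = 1142.1 kN.
Tension yield (gross): A_g = 281×10 = 2810 mm². φR_n = 0.90 × 345 × 2810 = 872.5 kN.
Tension rupture (net): A_n = (281 − 2×32)×10 = 2170 mm² (U = 1.0, A_e = A_n). φR_n = 0.75 × 450 × 2170 = 732.4 kN.
Governing: min(1208.4, 1142.1, 872.5, 732.4) = 732.4 kN → net-section rupture.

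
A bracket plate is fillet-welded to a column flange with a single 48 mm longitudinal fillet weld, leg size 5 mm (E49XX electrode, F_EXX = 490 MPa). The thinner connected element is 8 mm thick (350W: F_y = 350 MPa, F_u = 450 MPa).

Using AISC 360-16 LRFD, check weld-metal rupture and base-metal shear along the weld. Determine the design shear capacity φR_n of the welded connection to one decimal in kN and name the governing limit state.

Weld metal: throat = 0.707×5 = 3.535 mm, L = 48 mm. φR_n = 0.75 × 0.6 × 490 × 3.535 × 48 = 37.4 kN.
Base metal shear (8 mm plate): yield φR_n = 1.0×0.6×350×8×48 = 80.6 kN; rupture φR_n = 0.75×0.6×450×8×48 = 77.8 kN; take 77.8 kN (rupture).
Governing: min(37.4, 77.8) = 37.4 kN → weld metal.

37.4 kN (weld metal governs)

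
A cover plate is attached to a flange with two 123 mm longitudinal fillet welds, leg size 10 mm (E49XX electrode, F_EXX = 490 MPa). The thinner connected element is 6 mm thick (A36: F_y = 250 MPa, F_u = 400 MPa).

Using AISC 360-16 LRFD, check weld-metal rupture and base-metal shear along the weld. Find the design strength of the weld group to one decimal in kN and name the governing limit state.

221.4 kN (base-metal shear governs)

Weld metal: throat = 0.707×10 = 7.07 mm, L = 2×123 = 246 mm. φR_n = 0.75 × 0.6 × 490 × 7.07 × 246 = 383.5 kN.
Base metal shear (6 mm plate): yield φR_n = 1.0×0.6×250×6×246 = 221.4 kN; rupture φR_n = 0.75×0.6×400×6×246 = 265.7 kN; take 221.4 kN (yield).
Governing: min(383.5, 221.4) = 221.4 kN → base-metal shear.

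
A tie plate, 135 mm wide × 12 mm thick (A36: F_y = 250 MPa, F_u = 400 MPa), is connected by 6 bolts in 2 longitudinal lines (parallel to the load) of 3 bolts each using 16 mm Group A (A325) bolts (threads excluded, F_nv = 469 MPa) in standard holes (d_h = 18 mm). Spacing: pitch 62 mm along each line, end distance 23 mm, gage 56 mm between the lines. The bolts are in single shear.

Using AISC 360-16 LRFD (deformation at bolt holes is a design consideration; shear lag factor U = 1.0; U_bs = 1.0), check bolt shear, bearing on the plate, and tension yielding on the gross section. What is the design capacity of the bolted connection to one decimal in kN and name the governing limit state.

364.5 kN (gross-section yield governs)

Bolt shear: A_b = π(16)²/4 = 201.06 mm². φR_n = 0.75 × 469 × 201.06 × 6 × 1 = 424.3 kN.
Bearing (12 mm plate, F_u = 400 MPa): end bolts L_c = 23 − 18/2 = 14, R_n = min(1.2×14×12×400, 2.4×16×12×400) = 80.64 kN/bolt; interior L_c = 62 − 18 = 44, R_n = 184.32 kN/bolt. φR_n = 0.75 × (2×80.64 + 4×184.32) = 673.9 kN.
Tension yield (gross): A_g = 135×12 = 1620 mm². φR_n = 0.90 × 250 × 1620 = 364.5 kN.
Governing: min(424.3, 673.9, 364.5) = 364.5 kN → gross-section yield.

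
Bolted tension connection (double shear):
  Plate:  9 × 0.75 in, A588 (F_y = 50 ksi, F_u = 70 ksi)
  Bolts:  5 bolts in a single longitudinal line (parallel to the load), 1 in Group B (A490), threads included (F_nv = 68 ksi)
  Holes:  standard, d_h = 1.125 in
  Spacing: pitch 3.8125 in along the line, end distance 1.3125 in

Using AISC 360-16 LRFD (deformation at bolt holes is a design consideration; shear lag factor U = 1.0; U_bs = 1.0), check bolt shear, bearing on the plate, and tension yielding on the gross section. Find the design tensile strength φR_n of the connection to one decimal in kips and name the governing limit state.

303.8 kips (gross-section yield governs)

Bolt shear: A_b = π(1)²/4 = 0.7854 in². φR_n = 0.75 × 68 × 0.7854 × 5 × 2 = 400.6 kips.
Bearing (0.75 in plate, F_u = 70 ksi): end bolts L_c = 1.3125 − 1.125/2 = 0.75, R_n = min(1.2×0.75×0.75×70, 2.4×1×0.75×70) = 47.25 kips/bolt; interior L_c = 3.8125 − 1.125 = 2.6875, R_n = 126 kips/bolt. φR_n = 0.75 × (1×47.25 + 4×126) = 413.4 kips.
Tension yield (gross): A_g = 9×0.75 = 6.75 in². φR_n = 0.90 × 50 × 6.75 = 303.8 kips.
Governing: min(400.6, 413.4, 303.8) = 303.8 kips → gross-section yield.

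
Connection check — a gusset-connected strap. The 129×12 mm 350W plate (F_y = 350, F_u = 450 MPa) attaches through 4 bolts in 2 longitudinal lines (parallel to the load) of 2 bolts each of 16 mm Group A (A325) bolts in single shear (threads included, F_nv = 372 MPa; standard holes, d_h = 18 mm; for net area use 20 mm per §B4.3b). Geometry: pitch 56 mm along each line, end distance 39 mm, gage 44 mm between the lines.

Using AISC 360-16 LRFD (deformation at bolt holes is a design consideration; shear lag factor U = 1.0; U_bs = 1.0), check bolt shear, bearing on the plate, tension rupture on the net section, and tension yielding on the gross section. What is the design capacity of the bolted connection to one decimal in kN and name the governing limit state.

Bolt shear: A_b = π(16)²/4 = 201.06 mm². φR_n = 0.75 × 372 × 201.06 × 4 × 1 = 224.4 kN.
Bearing (12 mm plate, F_u = 450 MPa): end bolts L_c = 39 − 18/2 = 30, R_n = min(1.2×30×12×450, 2.4×16×12×450) = 194.4 kN/bolt; interior L_c = 56 − 18 = 38, R_n = 207.36 kN/bolt. φR_n = 0.75 × (2×194.4 + 2×207.36) = 602.6 kN.
Tension rupture (net): A_n = (129 − 2×20)×12 = 1068 mm² (U = 1.0, A_e = A_n). φR_n = 0.75 × 450 × 1068 = 360.5 kN.
Tension yield (gross): A_g = 129×12 = 1548 mm². φR_n = 0.90 × 350 × 1548 = 487.6 kN.
Governing: min(224.4, 602.6, 360.5, 487.6) = 224.4 kN → bolt shear.

224.4 kN (bolt shear governs)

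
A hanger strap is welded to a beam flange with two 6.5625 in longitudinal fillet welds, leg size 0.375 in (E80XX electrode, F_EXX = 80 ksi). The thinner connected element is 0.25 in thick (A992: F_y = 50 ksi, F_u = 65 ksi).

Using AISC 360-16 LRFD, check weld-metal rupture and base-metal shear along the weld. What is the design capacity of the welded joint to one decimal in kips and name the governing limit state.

Weld metal: throat = 0.707×0.375 = 0.26513 in, L = 2×6.5625 = 13.125 in. φR_n = 0.75 × 0.6 × 80 × 0.26513 × 13.125 = 125.3 kips.
Base metal shear (0.25 in plate): yield φR_n = 1.0×0.6×50×0.25×13.125 = 98.4 kips; rupture φR_n = 0.75×0.6×65×0.25×13.125 = 96.0 kips; take 96.0 kips (rupture).
Governing: min(125.3, 96.0) = 96.0 kips → base-metal shear.

96.0 kips (base-metal shear governs)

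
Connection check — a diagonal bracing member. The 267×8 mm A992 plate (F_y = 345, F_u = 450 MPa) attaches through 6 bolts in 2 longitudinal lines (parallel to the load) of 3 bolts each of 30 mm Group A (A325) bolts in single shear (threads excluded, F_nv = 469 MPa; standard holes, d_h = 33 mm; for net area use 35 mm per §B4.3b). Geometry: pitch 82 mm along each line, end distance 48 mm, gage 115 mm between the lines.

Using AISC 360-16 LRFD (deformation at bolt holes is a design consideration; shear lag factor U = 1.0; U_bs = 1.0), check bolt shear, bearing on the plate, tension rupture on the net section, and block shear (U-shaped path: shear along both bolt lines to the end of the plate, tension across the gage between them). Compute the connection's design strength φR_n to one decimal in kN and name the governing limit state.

Bolt shear: A_b = π(30)²/4 = 706.86 mm². φR_n = 0.75 × 469 × 706.86 × 6 × 1 = 1491.8 kN.
Bearing (8 mm plate, F_u = 450 MPa): end bolts L_c = 48 − 33/2 = 31.5, R_n = min(1.2×31.5×8×450, 2.4×30×8×450) = 136.08 kN/bolt; interior L_c = 82 − 33 = 49, R_n = 211.68 kN/bolt. φR_n = 0.75 × (2×136.08 + 4×211.68) = 839.2 kN.
Tension rupture (net): A_n = (267 − 2×35)×8 = 1576 mm² (U = 1.0, A_e = A_n). φR_n = 0.75 × 450 × 1576 = 531.9 kN.
Block shear: shear path 2×[48+2×82] = 2×212 mm, A_gv = 3392, A_nv = 2×(212 − 2.5×35)×8 = 1992 mm²; tension across gage: (115 − 1×35)×8 = 640 mm². R_n = min(0.6×450×1992, 0.6×345×3392) + 1.0×450×640 = min(537.84, 702.14) + 288 = 825.84 kN. φR_n = 0.75 × 825.84 = 619.4 kN.
Governing: min(1491.8, 839.2, 531.9, 619.4) = 531.9 kN → net-section rupture.

531.9 kN (net-section rupture governs)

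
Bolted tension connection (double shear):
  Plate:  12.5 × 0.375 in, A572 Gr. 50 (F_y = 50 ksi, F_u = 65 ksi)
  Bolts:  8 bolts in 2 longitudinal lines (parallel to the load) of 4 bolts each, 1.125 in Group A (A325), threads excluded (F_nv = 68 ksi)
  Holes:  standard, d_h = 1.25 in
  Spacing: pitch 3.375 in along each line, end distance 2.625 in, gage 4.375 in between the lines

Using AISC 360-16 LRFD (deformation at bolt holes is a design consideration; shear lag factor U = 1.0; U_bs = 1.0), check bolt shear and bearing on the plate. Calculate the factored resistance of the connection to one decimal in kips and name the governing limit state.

367.5 kips (bearing governs)

Bolt shear: A_b = π(1.125)²/4 = 0.99402 in². φR_n = 0.75 × 68 × 0.99402 × 8 × 2 = 811.1 kips.
Bearing (0.375 in plate, F_u = 65 ksi): end bolts L_c = 2.625 − 1.25/2 = 2, R_n = min(1.2×2×0.375×65, 2.4×1.125×0.375×65) = 58.5 kips/bolt; interior L_c = 3.375 − 1.25 = 2.125, R_n = 62.156 kips/bolt. φR_n = 0.75 × (2×58.5 + 6×62.156) = 367.5 kips.
Governing: min(811.1, 367.5) = 367.5 kips → bearing.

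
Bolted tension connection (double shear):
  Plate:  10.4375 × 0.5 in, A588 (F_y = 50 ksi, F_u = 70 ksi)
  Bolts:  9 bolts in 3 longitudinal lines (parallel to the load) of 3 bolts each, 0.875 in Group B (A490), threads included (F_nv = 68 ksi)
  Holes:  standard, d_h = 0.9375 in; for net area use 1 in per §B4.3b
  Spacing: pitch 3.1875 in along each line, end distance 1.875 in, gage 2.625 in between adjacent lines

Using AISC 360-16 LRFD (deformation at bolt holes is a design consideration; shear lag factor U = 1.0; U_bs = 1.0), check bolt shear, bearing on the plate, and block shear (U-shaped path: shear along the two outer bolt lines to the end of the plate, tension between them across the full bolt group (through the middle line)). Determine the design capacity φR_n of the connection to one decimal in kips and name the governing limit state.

266.4 kips (block shear governs)

Bolt shear: A_b = π(0.875)²/4 = 0.60132 in². φR_n = 0.75 × 68 × 0.60132 × 9 × 2 = 552.0 kips.
Bearing (0.5 in plate, F_u = 70 ksi): end bolts L_c = 1.875 − 0.9375/2 = 1.40625, R_n = min(1.2×1.40625×0.5×70, 2.4×0.875×0.5×70) = 59.063 kips/bolt; interior L_c = 3.1875 − 0.9375 = 2.25, R_n = 73.5 kips/bolt. φR_n = 0.75 × (3×59.063 + 6×73.5) = 463.6 kips.
Block shear: shear path 2×[1.875+2×3.1875] = 2×8.25 in, A_gv = 8.25, A_nv = 2×(8.25 − 2.5×1)×0.5 = 5.75 in²; tension across gage: (5.25 − 2×1)×0.5 = 1.625 in². R_n = min(0.6×70×5.75, 0.6×50×8.25) + 1.0×70×1.625 = min(241.5, 247.5) + 113.75 = 355.25 kips. φR_n = 0.75 × 355.25 = 266.4 kips.
Governing: min(552.0, 463.6, 266.4) = 266.4 kips → block shear.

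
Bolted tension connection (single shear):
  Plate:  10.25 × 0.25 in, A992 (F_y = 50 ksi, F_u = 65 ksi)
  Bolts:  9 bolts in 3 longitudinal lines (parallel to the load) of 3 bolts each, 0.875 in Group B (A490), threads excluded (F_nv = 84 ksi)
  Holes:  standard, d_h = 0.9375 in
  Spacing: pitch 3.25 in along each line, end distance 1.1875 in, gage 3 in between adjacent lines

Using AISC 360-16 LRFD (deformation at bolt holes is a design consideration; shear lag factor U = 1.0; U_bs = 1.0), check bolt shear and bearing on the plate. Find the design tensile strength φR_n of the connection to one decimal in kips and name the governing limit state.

Bolt shear: A_b = π(0.875)²/4 = 0.60132 in². φR_n = 0.75 × 84 × 0.60132 × 9 × 1 = 340.9 kips.
Bearing (0.25 in plate, F_u = 65 ksi): end bolts L_c = 1.1875 − 0.9375/2 = 0.71875, R_n = min(1.2×0.71875×0.25×65, 2.4×0.875×0.25×65) = 14.016 kips/bolt; interior L_c = 3.25 − 0.9375 = 2.3125, R_n = 34.125 kips/bolt. φR_n = 0.75 × (3×14.016 + 6×34.125) = 185.1 kips.
Governing: min(340.9, 185.1) = 185.1 kips → bearing.

185.1 kips (bearing governs)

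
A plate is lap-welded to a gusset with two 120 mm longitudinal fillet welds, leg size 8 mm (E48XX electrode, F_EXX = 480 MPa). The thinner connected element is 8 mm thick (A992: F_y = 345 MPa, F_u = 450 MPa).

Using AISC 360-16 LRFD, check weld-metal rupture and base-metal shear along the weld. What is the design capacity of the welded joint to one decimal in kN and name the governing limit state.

Weld metal: throat = 0.707×8 = 5.656 mm, L = 2×120 = 240 mm. φR_n = 0.75 × 0.6 × 480 × 5.656 × 240 = 293.2 kN.
Base metal shear (8 mm plate): yield φR_n = 1.0×0.6×345×8×240 = 397.4 kN; rupture φR_n = 0.75×0.6×450×8×240 = 388.8 kN; take 388.8 kN (rupture).
Governing: min(293.2, 388.8) = 293.2 kN → weld metal.

293.2 kN (weld metal governs)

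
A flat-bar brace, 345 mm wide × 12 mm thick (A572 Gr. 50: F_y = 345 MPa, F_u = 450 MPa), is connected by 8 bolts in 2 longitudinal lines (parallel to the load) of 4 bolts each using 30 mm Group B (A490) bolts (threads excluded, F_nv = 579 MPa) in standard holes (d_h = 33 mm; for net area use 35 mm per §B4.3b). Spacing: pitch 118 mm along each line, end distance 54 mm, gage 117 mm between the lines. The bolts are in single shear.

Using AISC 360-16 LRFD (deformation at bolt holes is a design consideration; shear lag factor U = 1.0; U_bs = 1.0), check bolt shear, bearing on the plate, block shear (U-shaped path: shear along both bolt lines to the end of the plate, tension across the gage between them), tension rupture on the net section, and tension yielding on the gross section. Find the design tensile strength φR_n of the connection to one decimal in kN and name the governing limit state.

Bolt shear: A_b = π(30)²/4 = 706.86 mm². φR_n = 0.75 × 579 × 706.86 × 8 × 1 = 2455.6 kN.
Bearing (12 mm plate, F_u = 450 MPa): end bolts L_c = 54 − 33/2 = 37.5, R_n = min(1.2×37.5×12×450, 2.4×30×12×450) = 243 kN/bolt; interior L_c = 118 − 33 = 85, R_n = 388.8 kN/bolt. φR_n = 0.75 × (2×243 + 6×388.8) = 2114.1 kN.
Block shear: shear path 2×[54+3×118] = 2×408 mm, A_gv = 9792, A_nv = 2×(408 − 3.5×35)×12 = 6852 mm²; tension across gage: (117 − 1×35)×12 = 984 mm². R_n = min(0.6×450×6852, 0.6×345×9792) + 1.0×450×984 = min(1850, 2026.9) + 442.8 = 2292.8 kN. φR_n = 0.75 × 2292.8 = 1719.6 kN.
Tension rupture (net): A_n = (345 − 2×35)×12 = 3300 mm² (U = 1.0, A_e = A_n). φR_n = 0.75 × 450 × 3300 = 1113.8 kN.
Tension yield (gross): A_g = 345×12 = 4140 mm². φR_n = 0.90 × 345 × 4140 = 1285.5 kN.
Governing: min(2455.6, 2114.1, 1719.6, 1113.8, 1285.5) = 1113.8 kN → net-section rupture.

1113.8 kN (net-section rupture governs)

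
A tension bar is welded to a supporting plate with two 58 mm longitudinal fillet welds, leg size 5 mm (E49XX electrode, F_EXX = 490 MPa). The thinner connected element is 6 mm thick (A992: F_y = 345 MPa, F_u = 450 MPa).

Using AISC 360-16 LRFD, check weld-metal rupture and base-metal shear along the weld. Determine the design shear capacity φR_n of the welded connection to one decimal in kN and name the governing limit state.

90.4 kN (weld metal governs)

Weld metal: throat = 0.707×5 = 3.535 mm, L = 2×58 = 116 mm. φR_n = 0.75 × 0.6 × 490 × 3.535 × 116 = 90.4 kN.
Base metal shear (6 mm plate): yield φR_n = 1.0×0.6×345×6×116 = 144.1 kN; rupture φR_n = 0.75×0.6×450×6×116 = 140.9 kN; take 140.9 kN (rupture).
Governing: min(90.4, 140.9) = 90.4 kN → weld metal.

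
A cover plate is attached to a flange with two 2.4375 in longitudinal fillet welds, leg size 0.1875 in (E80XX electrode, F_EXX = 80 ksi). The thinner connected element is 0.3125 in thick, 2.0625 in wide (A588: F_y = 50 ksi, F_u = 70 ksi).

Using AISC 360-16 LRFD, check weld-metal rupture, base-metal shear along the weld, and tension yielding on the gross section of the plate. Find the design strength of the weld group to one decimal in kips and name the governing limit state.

23.3 kips (weld metal governs)

Weld metal: throat = 0.707×0.1875 = 0.13256 in, L = 2×2.4375 = 4.875 in. φR_n = 0.75 × 0.6 × 80 × 0.13256 × 4.875 = 23.3 kips.
Base metal shear (0.3125 in plate): yield φR_n = 1.0×0.6×50×0.3125×4.875 = 45.7 kips; rupture φR_n = 0.75×0.6×70×0.3125×4.875 = 48.0 kips; take 45.7 kips (yield).
Tension yield (gross): A_g = 2.0625×0.3125 = 0.64453 in². φR_n = 0.90 × 50 × 0.64453 = 29.0 kips.
Governing: min(23.3, 45.7, 29.0) = 23.3 kips → weld metal.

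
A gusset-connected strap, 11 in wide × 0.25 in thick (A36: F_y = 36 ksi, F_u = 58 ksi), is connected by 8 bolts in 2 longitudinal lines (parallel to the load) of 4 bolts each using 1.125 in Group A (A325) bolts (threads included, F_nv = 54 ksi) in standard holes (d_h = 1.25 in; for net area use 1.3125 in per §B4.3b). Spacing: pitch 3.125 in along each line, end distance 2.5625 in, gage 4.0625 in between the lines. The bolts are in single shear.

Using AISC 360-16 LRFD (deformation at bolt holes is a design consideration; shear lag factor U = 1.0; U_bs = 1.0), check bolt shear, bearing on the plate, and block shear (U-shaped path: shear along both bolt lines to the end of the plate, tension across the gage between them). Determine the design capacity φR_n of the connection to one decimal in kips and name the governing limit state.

Bolt shear: A_b = π(1.125)²/4 = 0.99402 in². φR_n = 0.75 × 54 × 0.99402 × 8 × 1 = 322.1 kips.
Bearing (0.25 in plate, F_u = 58 ksi): end bolts L_c = 2.5625 − 1.25/2 = 1.9375, R_n = min(1.2×1.9375×0.25×58, 2.4×1.125×0.25×58) = 33.713 kips/bolt; interior L_c = 3.125 − 1.25 = 1.875, R_n = 32.625 kips/bolt. φR_n = 0.75 × (2×33.713 + 6×32.625) = 197.4 kips.
Block shear: shear path 2×[2.5625+3×3.125] = 2×11.9375 in, A_gv = 5.9688, A_nv = 2×(11.9375 − 3.5×1.3125)×0.25 = 3.6719 in²; tension across gage: (4.0625 − 1×1.3125)×0.25 = 0.6875 in². R_n = min(0.6×58×3.6719, 0.6×36×5.9688) + 1.0×58×0.6875 = min(127.78, 128.93) + 39.875 = 167.66 kips. φR_n = 0.75 × 167.66 = 125.7 kips.
Governing: min(322.1, 197.4, 125.7) = 125.7 kips → block shear.

125.7 kips (block shear governs)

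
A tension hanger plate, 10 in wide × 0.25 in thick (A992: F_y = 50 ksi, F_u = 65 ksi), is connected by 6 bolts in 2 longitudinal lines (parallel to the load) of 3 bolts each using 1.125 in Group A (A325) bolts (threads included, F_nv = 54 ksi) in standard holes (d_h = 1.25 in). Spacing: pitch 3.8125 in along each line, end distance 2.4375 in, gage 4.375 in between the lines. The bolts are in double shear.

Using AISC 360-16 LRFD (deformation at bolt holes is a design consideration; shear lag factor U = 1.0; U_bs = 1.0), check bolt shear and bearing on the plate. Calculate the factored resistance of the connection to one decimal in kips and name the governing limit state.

184.6 kips (bearing governs)

Bolt shear: A_b = π(1.125)²/4 = 0.99402 in². φR_n = 0.75 × 54 × 0.99402 × 6 × 2 = 483.1 kips.
Bearing (0.25 in plate, F_u = 65 ksi): end bolts L_c = 2.4375 − 1.25/2 = 1.8125, R_n = min(1.2×1.8125×0.25×65, 2.4×1.125×0.25×65) = 35.344 kips/bolt; interior L_c = 3.8125 − 1.25 = 2.5625, R_n = 43.875 kips/bolt. φR_n = 0.75 × (2×35.344 + 4×43.875) = 184.6 kips.
Governing: min(483.1, 184.6) = 184.6 kips → bearing.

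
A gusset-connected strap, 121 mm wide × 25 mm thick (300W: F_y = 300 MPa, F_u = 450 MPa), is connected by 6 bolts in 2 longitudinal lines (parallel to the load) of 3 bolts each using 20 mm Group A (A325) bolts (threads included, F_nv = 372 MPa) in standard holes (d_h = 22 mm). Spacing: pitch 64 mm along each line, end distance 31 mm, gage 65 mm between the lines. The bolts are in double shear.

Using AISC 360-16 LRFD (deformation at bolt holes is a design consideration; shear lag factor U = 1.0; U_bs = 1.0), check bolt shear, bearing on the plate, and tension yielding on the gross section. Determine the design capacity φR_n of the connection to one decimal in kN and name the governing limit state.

816.8 kN (gross-section yield governs)

Bolt shear: A_b = π(20)²/4 = 314.16 mm². φR_n = 0.75 × 372 × 314.16 × 6 × 2 = 1051.8 kN.
Bearing (25 mm plate, F_u = 450 MPa): end bolts L_c = 31 − 22/2 = 20, R_n = min(1.2×20×25×450, 2.4×20×25×450) = 270 kN/bolt; interior L_c = 64 − 22 = 42, R_n = 540 kN/bolt. φR_n = 0.75 × (2×270 + 4×540) = 2025.0 kN.
Tension yield (gross): A_g = 121×25 = 3025 mm². φR_n = 0.90 × 300 × 3025 = 816.8 kN.
Governing: min(1051.8, 2025.0, 816.8) = 816.8 kN → gross-section yield.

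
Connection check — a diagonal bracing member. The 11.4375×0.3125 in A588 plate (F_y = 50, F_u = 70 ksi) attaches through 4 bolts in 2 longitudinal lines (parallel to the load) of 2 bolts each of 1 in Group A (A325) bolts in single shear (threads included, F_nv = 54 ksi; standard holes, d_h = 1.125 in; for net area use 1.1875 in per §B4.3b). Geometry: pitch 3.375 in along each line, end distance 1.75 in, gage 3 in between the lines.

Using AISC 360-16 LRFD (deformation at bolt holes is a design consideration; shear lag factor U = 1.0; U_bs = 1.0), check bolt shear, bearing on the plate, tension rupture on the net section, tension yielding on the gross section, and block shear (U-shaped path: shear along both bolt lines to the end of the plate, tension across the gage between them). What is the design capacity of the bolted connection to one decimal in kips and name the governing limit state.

Bolt shear: A_b = π(1)²/4 = 0.7854 in². φR_n = 0.75 × 54 × 0.7854 × 4 × 1 = 127.2 kips.
Bearing (0.3125 in plate, F_u = 70 ksi): end bolts L_c = 1.75 − 1.125/2 = 1.1875, R_n = min(1.2×1.1875×0.3125×70, 2.4×1×0.3125×70) = 31.172 kips/bolt; interior L_c = 3.375 − 1.125 = 2.25, R_n = 52.5 kips/bolt. φR_n = 0.75 × (2×31.172 + 2×52.5) = 125.5 kips.
Tension rupture (net): A_n = (11.4375 − 2×1.1875)×0.3125 = 2.832 in² (U = 1.0, A_e = A_n). φR_n = 0.75 × 70 × 2.832 = 148.7 kips.
Tension yield (gross): A_g = 11.4375×0.3125 = 3.5742 in². φR_n = 0.90 × 50 × 3.5742 = 160.8 kips.
Block shear: shear path 2×[1.75+1×3.375] = 2×5.125 in, A_gv = 3.2031, A_nv = 2×(5.125 − 1.5×1.1875)×0.3125 = 2.0898 in²; tension across gage: (3 − 1×1.1875)×0.3125 = 0.56641 in². R_n = min(0.6×70×2.0898, 0.6×50×3.2031) + 1.0×70×0.56641 = min(87.772, 96.093) + 39.649 = 127.42 kips. φR_n = 0.75 × 127.42 = 95.6 kips.
Governing: min(127.2, 125.5, 148.7, 160.8, 95.6) = 95.6 kips → block shear.

95.6 kips (block shear governs)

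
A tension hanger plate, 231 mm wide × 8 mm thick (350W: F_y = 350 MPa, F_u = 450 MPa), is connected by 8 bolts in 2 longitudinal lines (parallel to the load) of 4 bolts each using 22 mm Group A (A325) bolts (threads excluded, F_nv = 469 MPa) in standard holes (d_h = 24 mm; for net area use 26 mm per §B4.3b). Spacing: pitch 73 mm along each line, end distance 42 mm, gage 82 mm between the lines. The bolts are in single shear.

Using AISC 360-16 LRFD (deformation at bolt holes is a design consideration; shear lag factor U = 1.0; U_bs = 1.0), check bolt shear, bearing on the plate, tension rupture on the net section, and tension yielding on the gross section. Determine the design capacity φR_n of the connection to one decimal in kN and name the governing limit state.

Bolt shear: A_b = π(22)²/4 = 380.13 mm². φR_n = 0.75 × 469 × 380.13 × 8 × 1 = 1069.7 kN.
Bearing (8 mm plate, F_u = 450 MPa): end bolts L_c = 42 − 24/2 = 30, R_n = min(1.2×30×8×450, 2.4×22×8×450) = 129.6 kN/bolt; interior L_c = 73 − 24 = 49, R_n = 190.08 kN/bolt. φR_n = 0.75 × (2×129.6 + 6×190.08) = 1049.8 kN.
Tension rupture (net): A_n = (231 − 2×26)×8 = 1432 mm² (U = 1.0, A_e = A_n). φR_n = 0.75 × 450 × 1432 = 483.3 kN.
Tension yield (gross): A_g = 231×8 = 1848 mm². φR_n = 0.90 × 350 × 1848 = 582.1 kN.
Governing: min(1069.7, 1049.8, 483.3, 582.1) = 483.3 kN → net-section rupture.

483.3 kN (net-section rupture governs)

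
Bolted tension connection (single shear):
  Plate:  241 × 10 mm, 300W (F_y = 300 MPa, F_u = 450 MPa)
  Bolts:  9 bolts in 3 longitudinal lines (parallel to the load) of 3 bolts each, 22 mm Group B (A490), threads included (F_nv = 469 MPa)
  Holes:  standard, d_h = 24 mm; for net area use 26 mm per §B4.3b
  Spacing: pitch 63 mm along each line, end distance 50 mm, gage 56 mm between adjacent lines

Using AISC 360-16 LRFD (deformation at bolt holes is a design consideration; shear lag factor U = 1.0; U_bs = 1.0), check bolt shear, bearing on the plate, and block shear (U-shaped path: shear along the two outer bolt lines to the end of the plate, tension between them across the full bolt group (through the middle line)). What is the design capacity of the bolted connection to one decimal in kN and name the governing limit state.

Bolt shear: A_b = π(22)²/4 = 380.13 mm². φR_n = 0.75 × 469 × 380.13 × 9 × 1 = 1203.4 kN.
Bearing (10 mm plate, F_u = 450 MPa): end bolts L_c = 50 − 24/2 = 38, R_n = min(1.2×38×10×450, 2.4×22×10×450) = 205.2 kN/bolt; interior L_c = 63 − 24 = 39, R_n = 210.6 kN/bolt. φR_n = 0.75 × (3×205.2 + 6×210.6) = 1409.4 kN.
Block shear: shear path 2×[50+2×63] = 2×176 mm, A_gv = 3520, A_nv = 2×(176 − 2.5×26)×10 = 2220 mm²; tension across gage: (112 − 2×26)×10 = 600 mm². R_n = min(0.6×450×2220, 0.6×300×3520) + 1.0×450×600 = min(599.4, 633.6) + 270 = 869.4 kN. φR_n = 0.75 × 869.4 = 652.1 kN.
Governing: min(1203.4, 1409.4, 652.1) = 652.1 kN → block shear.

652.1 kN (block shear governs)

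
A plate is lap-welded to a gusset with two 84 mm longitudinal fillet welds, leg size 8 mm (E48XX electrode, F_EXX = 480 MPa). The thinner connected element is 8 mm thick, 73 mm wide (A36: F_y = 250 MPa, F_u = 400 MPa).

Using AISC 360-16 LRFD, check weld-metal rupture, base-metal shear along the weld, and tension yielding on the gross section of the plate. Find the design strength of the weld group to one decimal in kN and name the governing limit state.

Weld metal: throat = 0.707×8 = 5.656 mm, L = 2×84 = 168 mm. φR_n = 0.75 × 0.6 × 480 × 5.656 × 168 = 205.2 kN.
Base metal shear (8 mm plate): yield φR_n = 1.0×0.6×250×8×168 = 201.6 kN; rupture φR_n = 0.75×0.6×400×8×168 = 241.9 kN; take 201.6 kN (yield).
Tension yield (gross): A_g = 73×8 = 584 mm². φR_n = 0.90 × 250 × 584 = 131.4 kN.
Governing: min(205.2, 201.6, 131.4) = 131.4 kN → gross-section yield.

131.4 kN (gross-section yield governs)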